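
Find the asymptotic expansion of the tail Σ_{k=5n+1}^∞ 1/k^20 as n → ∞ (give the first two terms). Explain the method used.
Σ_{k>5n} 1/k^20 = 1/(19 · (5n)^19) − 1/(2 · (5n)^20) + O(1/(5n)^21)

Compare to the integral: ∫_{5n}^∞ x^(−20) dx = [−x^(−19)/19]_{5n}^∞ = 1/((20−1)·(5n)^19). The Euler-Maclaurin correction adds −f(5n)/2 = −1/(2·(5n)^20). Euler-Maclaurin then gives
  Σ_{k>5n} 1/k^20 = ∫_{5n}^∞ dx/x^20 − 1/(2·(5n)^20) + O(1/(5n)^21).
(Equivalently this is ζ(20) − Σ_{k≤5n} 1/k^20.)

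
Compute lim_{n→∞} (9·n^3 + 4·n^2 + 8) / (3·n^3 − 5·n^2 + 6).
lim = 9/3 = 3

For large n the leading n^3 terms dominate both numerator and denominator. Dividing top and bottom by n^3, every other term tends to 0, leaving 9/3 = 3.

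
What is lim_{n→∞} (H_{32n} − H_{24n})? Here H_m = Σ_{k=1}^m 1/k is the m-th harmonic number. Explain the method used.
lim = ln(32/24) = ln(4/3)

Euler-Maclaurin gives H_m = ln m + γ + 1/(2m) + O(1/m^2). The γ and O(1/m) terms cancel in the difference:
  H_{32n} − H_{24n} = ln(32n) − ln(24n) + O(1/n) = ln(32/24) + O(1/n).
Hence the limit is ln(32/24) = ln(4/3).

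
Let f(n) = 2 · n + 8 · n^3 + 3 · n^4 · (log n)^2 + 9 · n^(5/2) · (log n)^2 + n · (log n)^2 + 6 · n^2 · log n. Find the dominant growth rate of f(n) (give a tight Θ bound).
f(n) ∈ Θ(n^4 · (log n)^2)

Compare the terms by growth order. For large n, n^a · (log n)^b dominates n^a' · (log n)^b' iff a > a', or (a = a' and b > b'). Ranking the 6 terms shows the dominant one is 3 · n^4 · (log n)^2. Hence f(n) ∈ Θ(n^4 · (log n)^2).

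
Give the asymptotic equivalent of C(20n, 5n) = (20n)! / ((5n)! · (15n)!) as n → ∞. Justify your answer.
C(20n, 5n) ~ (256/27)^(5n) · sqrt(2/(3π·5n))

Write N = 5n. Apply Stirling to each factorial:
  (4N)! ~ sqrt(2π·4N) · (4N/e)^(4N),
  N! ~ sqrt(2π N) · (N/e)^N,
  (3N)! ~ sqrt(2π·3N) · (3N/e)^(3N).
The exponential factors combine to (4N)^(4N) / (N^N · (3N)^(3N)) = 4^(4N)/3^(3N) = (4^4/3^3)^N = (256/27)^N.
The square-root prefactors combine to sqrt(2π·4N) / (sqrt(2π N)·sqrt(2π·3N)) = sqrt(4 / (2π·3·N)) = sqrt(2/(3π·5n)).
Substituting N = 5n: C(20n, 5n) ~ (256/27)^(5n) · sqrt(2/(3π·5n)).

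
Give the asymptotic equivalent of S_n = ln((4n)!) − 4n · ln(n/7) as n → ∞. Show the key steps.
S_n ~ 4n · (ln 28 − 1) + O(ln n)

Stirling: ln((4n)!) = 4n ln(4n) − 4n + O(ln n).
  S_n = 4n ln(4n) − 4n − 4n ln(n/7) + O(ln n)
      = 4n ln(4n) − 4n ln n + 4n ln 7 − 4n + O(ln n)
      = 4n ln 4 + 4n ln 7 − 4n + O(ln n)
      = 4n (ln 28 − 1) + O(ln n).
Numerically ln(28) − 1 ≈ 2.3322.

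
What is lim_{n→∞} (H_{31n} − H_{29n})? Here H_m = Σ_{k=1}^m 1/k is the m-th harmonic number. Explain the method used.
lim = ln(31/29)

Euler-Maclaurin gives H_m = ln m + γ + 1/(2m) + O(1/m^2). The γ and O(1/m) terms cancel in the difference:
  H_{31n} − H_{29n} = ln(31n) − ln(29n) + O(1/n) = ln(31/29) + O(1/n).
Hence the limit is ln(31/29).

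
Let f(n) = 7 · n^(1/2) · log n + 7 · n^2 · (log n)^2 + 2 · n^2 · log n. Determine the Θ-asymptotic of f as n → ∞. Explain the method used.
f(n) ∈ Θ(n^2 · (log n)^2)

Compare the terms by growth order. For large n, n^a · (log n)^b dominates n^a' · (log n)^b' iff a > a', or (a = a' and b > b'). Ranking the 3 terms shows the dominant one is 7 · n^2 · (log n)^2. Hence f(n) ∈ Θ(n^2 · (log n)^2).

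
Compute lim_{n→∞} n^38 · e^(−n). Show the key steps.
lim = 0

Exponentials with base > 1 dominate every fixed polynomial: for any fixed c, n^c / e^n → 0 as n → ∞ (e.g. by the ratio test, or since e^n grows faster than any power of n). Hence n^38 · e^(−n) = n^38 / e^n → 0.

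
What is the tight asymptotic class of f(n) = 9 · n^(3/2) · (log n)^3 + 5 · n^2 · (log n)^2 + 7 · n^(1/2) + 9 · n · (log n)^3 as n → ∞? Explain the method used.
f(n) ∈ Θ(n^2 · (log n)^2)

Compare the terms by growth order. For large n, n^a · (log n)^b dominates n^a' · (log n)^b' iff a > a', or (a = a' and b > b'). Ranking the 4 terms shows the dominant one is 5 · n^2 · (log n)^2. Hence f(n) ∈ Θ(n^2 · (log n)^2).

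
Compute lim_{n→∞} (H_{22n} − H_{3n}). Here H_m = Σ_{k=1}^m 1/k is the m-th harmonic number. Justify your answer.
lim = ln(22/3)

Euler-Maclaurin gives H_m = ln m + γ + 1/(2m) + O(1/m^2). The γ and O(1/m) terms cancel in the difference:
  H_{22n} − H_{3n} = ln(22n) − ln(3n) + O(1/n) = ln(22/3) + O(1/n).
Hence the limit is ln(22/3).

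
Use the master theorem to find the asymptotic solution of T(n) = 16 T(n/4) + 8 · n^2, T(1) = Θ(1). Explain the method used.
T(n) = Θ(n^2 log n)

log_4 16 = 2, and f(n) = 8 · n^2 = Θ(n^(log_4 16)). This is Case 2 of the master theorem: T(n) = Θ(f(n) · log n) = Θ(n^2 log n).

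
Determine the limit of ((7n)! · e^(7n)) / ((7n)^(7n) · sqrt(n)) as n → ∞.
lim = sqrt(2π·7)

Stirling: (7n)! ~ sqrt(2π·7n) · (7n/e)^(7n). Hence
  (7n)! · e^(7n) / (7n)^(7n) ~ sqrt(2π·7n).
Dividing by sqrt(n): sqrt(2π·7n) / sqrt(n) = sqrt(2π·7) · n^((1−1)/2), so the limit is sqrt(2π·7).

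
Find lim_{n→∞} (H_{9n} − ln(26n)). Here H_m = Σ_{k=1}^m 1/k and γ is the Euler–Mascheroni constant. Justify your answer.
lim = ln(9/26) + γ

By Euler-Maclaurin, H_m = ln m + γ + O(1/m). So
  H_{9n} − ln(26n) = ln(9n) + γ − ln(26n) + O(1/n)
                       = ln(9/26) + γ + O(1/n).
Hence the limit is ln(9/26) + γ.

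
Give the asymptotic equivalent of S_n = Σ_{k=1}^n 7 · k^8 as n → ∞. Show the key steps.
S_n ~ 7 · n^9 / 9

By integral comparison (Euler-Maclaurin), Σ_{k=1}^n 7 · k^8 = 7 · ∫_0^n x^8 dx + O(n^8) = 7 · n^9/9 + O(n^8). (Equivalently, Faulhaber's formula gives the same leading term.)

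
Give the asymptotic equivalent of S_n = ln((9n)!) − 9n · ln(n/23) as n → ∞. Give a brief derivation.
S_n ~ 9n · (ln 207 − 1) + O(ln n)

Stirling: ln((9n)!) = 9n ln(9n) − 9n + O(ln n).
  S_n = 9n ln(9n) − 9n − 9n ln(n/23) + O(ln n)
      = 9n ln(9n) − 9n ln n + 9n ln 23 − 9n + O(ln n)
      = 9n ln 9 + 9n ln 23 − 9n + O(ln n)
      = 9n (ln 207 − 1) + O(ln n).
Numerically ln(207) − 1 ≈ 4.3327.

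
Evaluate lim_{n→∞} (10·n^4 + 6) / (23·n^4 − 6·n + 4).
lim = 10/23

For large n the leading n^4 terms dominate both numerator and denominator. Dividing top and bottom by n^4, every other term tends to 0, leaving 10/23.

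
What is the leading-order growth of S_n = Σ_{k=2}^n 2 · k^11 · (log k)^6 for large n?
S_n ~ n^12 · (log n)^6 / 6

By integral comparison, S_n = ∫_1^n 2 · x^11 · (log x)^6 dx + O(n^11 · (log n)^6). For the integral, the leading term of ∫_1^n x^11 (log x)^6 dx is n^12/12 · (log n)^6 (by repeated integration by parts; each step lowers the log-exponent and produces a relatively O(1/log n) correction). Hence S_n ~ n^12 · (log n)^6 / 6.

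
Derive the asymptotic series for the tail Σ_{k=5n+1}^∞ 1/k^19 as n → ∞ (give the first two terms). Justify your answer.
Σ_{k>5n} 1/k^19 = 1/(18 · (5n)^18) − 1/(2 · (5n)^19) + O(1/(5n)^20)

Compare to the integral: ∫_{5n}^∞ x^(−19) dx = [−x^(−18)/18]_{5n}^∞ = 1/((19−1)·(5n)^18). The Euler-Maclaurin correction adds −f(5n)/2 = −1/(2·(5n)^19). Euler-Maclaurin then gives
  Σ_{k>5n} 1/k^19 = ∫_{5n}^∞ dx/x^19 − 1/(2·(5n)^19) + O(1/(5n)^20).
(Equivalently this is ζ(19) − Σ_{k≤5n} 1/k^19.)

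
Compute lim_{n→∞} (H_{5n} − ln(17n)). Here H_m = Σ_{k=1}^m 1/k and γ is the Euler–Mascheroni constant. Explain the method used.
lim = ln(5/17) + γ

By Euler-Maclaurin, H_m = ln m + γ + O(1/m). So
  H_{5n} − ln(17n) = ln(5n) + γ − ln(17n) + O(1/n)
                       = ln(5/17) + γ + O(1/n).
Hence the limit is ln(5/17) + γ.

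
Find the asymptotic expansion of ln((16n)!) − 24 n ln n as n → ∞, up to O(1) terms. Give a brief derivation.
ln((16n)!) − 24 n ln n = −8 n ln n + 16(ln 16 − 1) n + (1/2) ln(2π·16n) + O(1/n)

Stirling: ln((16n)!) = 16n ln(16n) − 16n + (1/2) ln(2π·16n) + O(1/n).
Expand 16n ln(16n) = 16n (ln n + ln 16) = 16n ln n + 16n ln 16.
Subtract 24n ln n: leading term is (16 − 24) n ln n = −8 n ln n. The next term is 16n ln 16 − 16n = 16(ln 16 − 1) n. Then the (1/2) ln(2π·16n) correction.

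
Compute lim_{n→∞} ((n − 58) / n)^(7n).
lim = e^(−406)

Rewrite as (1 − 58/n)^(7n). By the standard limit (1 + x/n)^n → e^x, we have (1 − 58/n)^n → e^(−58), and raising to the 7th power gives e^(−406).
More precisely, ln[(1 − 58/n)^(7n)] = 7n · ln(1 − 58/n) = 7n · (-58/n + O(1/n^2)) = -406 + O(1/n) → -406.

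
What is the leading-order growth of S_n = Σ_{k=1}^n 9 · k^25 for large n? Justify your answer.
S_n ~ 9 · n^26 / 26

By integral comparison (Euler-Maclaurin), Σ_{k=1}^n 9 · k^25 = 9 · ∫_0^n x^25 dx + O(n^25) = 9 · n^26/26 + O(n^25). (Equivalently, Faulhaber's formula gives the same leading term.)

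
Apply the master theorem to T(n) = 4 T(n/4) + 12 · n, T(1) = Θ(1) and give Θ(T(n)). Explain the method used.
T(n) = Θ(n log n)

log_4 4 = 1, and f(n) = 12 · n = Θ(n^(log_4 4)). This is Case 2 of the master theorem: T(n) = Θ(f(n) · log n) = Θ(n log n).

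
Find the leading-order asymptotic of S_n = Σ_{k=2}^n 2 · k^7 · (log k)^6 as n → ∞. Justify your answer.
S_n ~ n^8 · (log n)^6 / 4

By integral comparison, S_n = ∫_1^n 2 · x^7 · (log x)^6 dx + O(n^7 · (log n)^6). For the integral, the leading term of ∫_1^n x^7 (log x)^6 dx is n^8/8 · (log n)^6 (by repeated integration by parts; each step lowers the log-exponent and produces a relatively O(1/log n) correction). Hence S_n ~ n^8 · (log n)^6 / 4.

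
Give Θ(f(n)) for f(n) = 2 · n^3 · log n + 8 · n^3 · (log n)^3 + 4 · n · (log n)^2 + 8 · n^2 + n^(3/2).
f(n) ∈ Θ(n^3 · (log n)^3)

Compare the terms by growth order. For large n, n^a · (log n)^b dominates n^a' · (log n)^b' iff a > a', or (a = a' and b > b'). Ranking the 5 terms shows the dominant one is 8 · n^3 · (log n)^3. Hence f(n) ∈ Θ(n^3 · (log n)^3).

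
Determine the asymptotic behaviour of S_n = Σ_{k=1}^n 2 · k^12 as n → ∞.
S_n ~ 2 · n^13 / 13

By integral comparison (Euler-Maclaurin), Σ_{k=1}^n 2 · k^12 = 2 · ∫_0^n x^12 dx + O(n^12) = 2 · n^13/13 + O(n^12). (Equivalently, Faulhaber's formula gives the same leading term.)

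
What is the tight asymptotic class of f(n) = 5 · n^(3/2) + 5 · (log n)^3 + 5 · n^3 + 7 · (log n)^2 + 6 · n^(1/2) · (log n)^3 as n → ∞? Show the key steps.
f(n) ∈ Θ(n^3)

Compare the terms by growth order. For large n, n^a · (log n)^b dominates n^a' · (log n)^b' iff a > a', or (a = a' and b > b'). Ranking the 5 terms shows the dominant one is 5 · n^3. Hence f(n) ∈ Θ(n^3).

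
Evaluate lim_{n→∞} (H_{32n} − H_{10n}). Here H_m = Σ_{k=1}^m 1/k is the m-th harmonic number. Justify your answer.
lim = ln(32/10) = ln(16/5)

Euler-Maclaurin gives H_m = ln m + γ + 1/(2m) + O(1/m^2). The γ and O(1/m) terms cancel in the difference:
  H_{32n} − H_{10n} = ln(32n) − ln(10n) + O(1/n) = ln(32/10) + O(1/n).
Hence the limit is ln(32/10) = ln(16/5).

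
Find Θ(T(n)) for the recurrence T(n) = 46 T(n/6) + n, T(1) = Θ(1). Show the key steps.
T(n) = Θ(n^(log_6 46))

Master theorem: compare f(n) = n to n^(log_6 46) where log_6 46 ≈ 2.137. Since 1 < log_6 46, we have f(n) = O(n^(log_6 46 − ε)) for some ε > 0 — Case 1. Hence T(n) = Θ(n^(log_6 46)).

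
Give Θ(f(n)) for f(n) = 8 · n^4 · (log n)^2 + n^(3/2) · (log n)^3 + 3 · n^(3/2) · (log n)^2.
f(n) ∈ Θ(n^4 · (log n)^2)

Compare the terms by growth order. For large n, n^a · (log n)^b dominates n^a' · (log n)^b' iff a > a', or (a = a' and b > b'). Ranking the 3 terms shows the dominant one is 8 · n^4 · (log n)^2. Hence f(n) ∈ Θ(n^4 · (log n)^2).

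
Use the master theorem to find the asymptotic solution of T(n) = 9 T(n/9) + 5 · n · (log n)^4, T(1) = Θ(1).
T(n) = Θ(n · (log n)^5)

Here log_9 9 = 1 and f(n) = 5 · n · (log n)^4 = Θ(n^(log_9 9) · (log n)^4). This is the extended Case 2 of the master theorem (f matches the critical exponent up to log factors), giving T(n) = Θ(n^(log_9 9) · (log n)^(4+1)) = Θ(n · (log n)^5).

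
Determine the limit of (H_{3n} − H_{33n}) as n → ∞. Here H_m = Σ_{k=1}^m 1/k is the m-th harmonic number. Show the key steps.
lim = ln(3/33) = −ln 11

Euler-Maclaurin gives H_m = ln m + γ + 1/(2m) + O(1/m^2). The γ and O(1/m) terms cancel in the difference:
  H_{3n} − H_{33n} = ln(3n) − ln(33n) + O(1/n) = ln(3/33) + O(1/n).
Hence the limit is ln(3/33) = −ln 11.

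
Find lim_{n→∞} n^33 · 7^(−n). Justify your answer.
lim = 0

Exponentials with base > 1 dominate every fixed polynomial: for any fixed c, n^c / 7^n → 0 as n → ∞ (e.g. by the ratio test, or by writing 7^n = e^(n ln 7) and noting e^(n ln 7) / n^c → ∞). Hence n^33 · 7^(−n) = n^33 / 7^n → 0.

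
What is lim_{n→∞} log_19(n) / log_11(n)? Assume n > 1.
lim = ln(11) / ln(19) = log_19(11)

Change of base: log_19(n) = ln n / ln 19 and log_11(n) = ln n / ln 11. The ratio is (ln n / ln 19) · (ln 11 / ln n) = ln 11 / ln 19, a constant independent of n. So the limit is ln 11 / ln 19 = log_19(11).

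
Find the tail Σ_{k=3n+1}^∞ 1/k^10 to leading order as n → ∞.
Σ_{k>3n} 1/k^10 ~ 1/(9 · (3n)^9)

Compare to the integral: ∫_{3n}^∞ x^(−10) dx = [−x^(−9)/9]_{3n}^∞ = 1/((10−1)·(3n)^9). Euler-Maclaurin then gives
  Σ_{k>3n} 1/k^10 = ∫_{3n}^∞ dx/x^10 − 1/(2·(3n)^10) + O(1/(3n)^11).
(Equivalently this is ζ(10) − Σ_{k≤3n} 1/k^10.)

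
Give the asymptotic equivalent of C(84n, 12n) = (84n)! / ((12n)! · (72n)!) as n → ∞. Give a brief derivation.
C(84n, 12n) ~ (823543/46656)^(12n) · sqrt(7/(12π·12n))

Write N = 12n. Apply Stirling to each factorial:
  (7N)! ~ sqrt(2π·7N) · (7N/e)^(7N),
  N! ~ sqrt(2π N) · (N/e)^N,
  (6N)! ~ sqrt(2π·6N) · (6N/e)^(6N).
The exponential factors combine to (7N)^(7N) / (N^N · (6N)^(6N)) = 7^(7N)/6^(6N) = (7^7/6^6)^N = (823543/46656)^N.
The square-root prefactors combine to sqrt(2π·7N) / (sqrt(2π N)·sqrt(2π·6N)) = sqrt(7 / (2π·6·N)) = sqrt(7/(12π·12n)).
Substituting N = 12n: C(84n, 12n) ~ (823543/46656)^(12n) · sqrt(7/(12π·12n)).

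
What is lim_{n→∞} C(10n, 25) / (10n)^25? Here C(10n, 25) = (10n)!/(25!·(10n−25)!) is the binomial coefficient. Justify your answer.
lim = 1/25! = 1/15511210043330985984000000

With N = 10n → ∞: C(N, 25) / N^25 = [N(N−1)…(N−24)] / (25! · N^25) = (1/25!) · 1 · (1 − 1/(10n)) · … · (1 − 24/(10n)). Each factor → 1 as N → ∞, so the limit is 1/25! = 1/15511210043330985984000000.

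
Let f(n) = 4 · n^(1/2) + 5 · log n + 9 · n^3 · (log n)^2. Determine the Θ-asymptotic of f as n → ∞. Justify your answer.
f(n) ∈ Θ(n^3 · (log n)^2)

Compare the terms by growth order. For large n, n^a · (log n)^b dominates n^a' · (log n)^b' iff a > a', or (a = a' and b > b'). Ranking the 3 terms shows the dominant one is 9 · n^3 · (log n)^2. Hence f(n) ∈ Θ(n^3 · (log n)^2).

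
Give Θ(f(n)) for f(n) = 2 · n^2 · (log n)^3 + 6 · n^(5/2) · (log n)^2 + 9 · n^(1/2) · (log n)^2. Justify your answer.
f(n) ∈ Θ(n^(5/2) · (log n)^2)

Compare the terms by growth order. For large n, n^a · (log n)^b dominates n^a' · (log n)^b' iff a > a', or (a = a' and b > b'). Ranking the 3 terms shows the dominant one is 6 · n^(5/2) · (log n)^2. Hence f(n) ∈ Θ(n^(5/2) · (log n)^2).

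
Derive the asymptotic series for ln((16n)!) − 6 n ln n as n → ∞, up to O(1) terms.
ln((16n)!) − 6 n ln n = 10 n ln n + 16(ln 16 − 1) n + (1/2) ln(2π·16n) + O(1/n)

Stirling: ln((16n)!) = 16n ln(16n) − 16n + (1/2) ln(2π·16n) + O(1/n).
Expand 16n ln(16n) = 16n (ln n + ln 16) = 16n ln n + 16n ln 16.
Subtract 6n ln n: leading term is (16 − 6) n ln n = 10 n ln n. The next term is 16n ln 16 − 16n = 16(ln 16 − 1) n. Then the (1/2) ln(2π·16n) correction.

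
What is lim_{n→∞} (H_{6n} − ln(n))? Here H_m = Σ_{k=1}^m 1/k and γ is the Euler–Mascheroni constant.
lim = ln 6 + γ

By Euler-Maclaurin, H_m = ln m + γ + O(1/m). So
  H_{6n} − ln(n) = ln(6n) + γ − ln(n) + O(1/n)
                       = ln(6/1) + γ + O(1/n).
Hence the limit is ln(6/1) + γ.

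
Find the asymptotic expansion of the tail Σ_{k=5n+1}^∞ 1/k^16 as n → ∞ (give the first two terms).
Σ_{k>5n} 1/k^16 = 1/(15 · (5n)^15) − 1/(2 · (5n)^16) + O(1/(5n)^17)

Compare to the integral: ∫_{5n}^∞ x^(−16) dx = [−x^(−15)/15]_{5n}^∞ = 1/((16−1)·(5n)^15). The Euler-Maclaurin correction adds −f(5n)/2 = −1/(2·(5n)^16). Euler-Maclaurin then gives
  Σ_{k>5n} 1/k^16 = ∫_{5n}^∞ dx/x^16 − 1/(2·(5n)^16) + O(1/(5n)^17).
(Equivalently this is ζ(16) − Σ_{k≤5n} 1/k^16.)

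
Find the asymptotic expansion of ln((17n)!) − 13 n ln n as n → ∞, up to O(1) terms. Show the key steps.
ln((17n)!) − 13 n ln n = 4 n ln n + 17(ln 17 − 1) n + (1/2) ln(2π·17n) + O(1/n)

Stirling: ln((17n)!) = 17n ln(17n) − 17n + (1/2) ln(2π·17n) + O(1/n).
Expand 17n ln(17n) = 17n (ln n + ln 17) = 17n ln n + 17n ln 17.
Subtract 13n ln n: leading term is (17 − 13) n ln n = 4 n ln n. The next term is 17n ln 17 − 17n = 17(ln 17 − 1) n. Then the (1/2) ln(2π·17n) correction.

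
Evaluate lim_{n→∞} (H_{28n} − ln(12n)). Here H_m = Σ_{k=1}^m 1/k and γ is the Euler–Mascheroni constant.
lim = ln(7/3) + γ

By Euler-Maclaurin, H_m = ln m + γ + O(1/m). So
  H_{28n} − ln(12n) = ln(28n) + γ − ln(12n) + O(1/n)
                       = ln(28/12) + γ + O(1/n).
Hence the limit is ln(28/12) + γ (= ln(7/3)).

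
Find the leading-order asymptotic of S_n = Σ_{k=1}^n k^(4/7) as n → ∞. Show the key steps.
S_n ~ (7/11) · n^(11/7)

Integral comparison: Σ_{k=1}^n k^(4/7) = ∫_0^n x^(4/7) dx + O(n^(4/7)). The integral is n^(1 + 4/7) / (1 + 4/7) = n^((4+7)/7) / ((4+7)/7) = (7/11) · n^(11/7).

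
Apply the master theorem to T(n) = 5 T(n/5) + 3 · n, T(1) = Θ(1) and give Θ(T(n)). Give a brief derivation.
T(n) = Θ(n log n)

log_5 5 = 1, and f(n) = 3 · n = Θ(n^(log_5 5)). This is Case 2 of the master theorem: T(n) = Θ(f(n) · log n) = Θ(n log n).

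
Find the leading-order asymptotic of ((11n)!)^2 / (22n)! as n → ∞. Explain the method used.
((11n)!)^2/(22n)! ~ ((2π·11n)^(1/2) / sqrt(2)) · 2^(−2·11n)  →  0

Write N = 11n. Stirling: N! ~ sqrt(2π N)(N/e)^N and (2N)! ~ sqrt(2π·2N)·(2N/e)^(2N).
  (N!)^2/(2N)! ~ (2π N)^(2/2) (N/e)^(2N) / [sqrt(2π·2N) (2N/e)^(2N)]
     = (2π N)^(2/2) / sqrt(2π·2N) · (N/(2N))^(2N)
     = (2π N)^((2−1)/2) / sqrt(2) · 2^(−2N).
Since 2^2 > 1, the factor 2^(−2N) decays exponentially, so the ratio → 0. Substituting N = 11n gives the stated form.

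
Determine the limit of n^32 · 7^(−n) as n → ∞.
lim = 0

Exponentials with base > 1 dominate every fixed polynomial: for any fixed c, n^c / 7^n → 0 as n → ∞ (e.g. by the ratio test, or by writing 7^n = e^(n ln 7) and noting e^(n ln 7) / n^c → ∞). Hence n^32 · 7^(−n) = n^32 / 7^n → 0.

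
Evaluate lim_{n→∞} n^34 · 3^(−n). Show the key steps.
lim = 0

Exponentials with base > 1 dominate every fixed polynomial: for any fixed c, n^c / 3^n → 0 as n → ∞ (e.g. by the ratio test, or by writing 3^n = e^(n ln 3) and noting e^(n ln 3) / n^c → ∞). Hence n^34 · 3^(−n) = n^34 / 3^n → 0.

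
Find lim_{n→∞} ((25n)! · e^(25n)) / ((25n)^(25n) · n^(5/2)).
lim = 0

Stirling: (25n)! ~ sqrt(2π·25n) · (25n/e)^(25n). Hence
  (25n)! · e^(25n) / (25n)^(25n) ~ sqrt(2π·25n).
Dividing by n^(5/2): sqrt(2π·25n) / n^(5/2) = sqrt(2π·25) · n^((1−5)/2), so the expression behaves like sqrt(2π·25) · n^((1−5)/2) → 0.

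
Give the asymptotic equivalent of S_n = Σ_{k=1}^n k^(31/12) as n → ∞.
S_n ~ (12/43) · n^(43/12)

Integral comparison: Σ_{k=1}^n k^(31/12) = ∫_0^n x^(31/12) dx + O(n^(31/12)). The integral is n^(1 + 31/12) / (1 + 31/12) = n^((31+12)/12) / ((31+12)/12) = (12/43) · n^(43/12).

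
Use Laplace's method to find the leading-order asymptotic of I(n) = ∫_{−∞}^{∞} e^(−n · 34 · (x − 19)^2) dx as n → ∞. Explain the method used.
I(n) = sqrt(π/(34n))

Here φ(x) = 34 · (x − 19)^2 has its unique minimum at x* = 19 with φ(x*) = 0 and φ''(x*) = 68. Laplace's method gives
  I(n) ~ e^(−n φ(x*)) · sqrt(2π / (n · φ''(x*))) = sqrt(2π / (68n)) = sqrt(π/(34n)).
This is exact: substituting u = (x − 19)·sqrt(34n) gives I(n) = (1/sqrt(34n)) ∫_{−∞}^{∞} e^(−u^2) du = sqrt(π/(34n)).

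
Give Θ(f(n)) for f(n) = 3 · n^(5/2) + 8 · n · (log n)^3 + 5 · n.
f(n) ∈ Θ(n^(5/2))

Compare the terms by growth order. For large n, n^a · (log n)^b dominates n^a' · (log n)^b' iff a > a', or (a = a' and b > b'). Ranking the 3 terms shows the dominant one is 3 · n^(5/2). Hence f(n) ∈ Θ(n^(5/2)).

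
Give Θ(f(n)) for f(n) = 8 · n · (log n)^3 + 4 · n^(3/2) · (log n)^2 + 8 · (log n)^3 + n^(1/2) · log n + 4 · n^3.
f(n) ∈ Θ(n^3)

Compare the terms by growth order. For large n, n^a · (log n)^b dominates n^a' · (log n)^b' iff a > a', or (a = a' and b > b'). Ranking the 5 terms shows the dominant one is 4 · n^3. Hence f(n) ∈ Θ(n^3).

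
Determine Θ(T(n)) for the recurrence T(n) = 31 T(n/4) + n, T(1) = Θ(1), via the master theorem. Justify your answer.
T(n) = Θ(n^(log_4 31))

Master theorem: compare f(n) = n to n^(log_4 31) where log_4 31 ≈ 2.477. Since 1 < log_4 31, we have f(n) = O(n^(log_4 31 − ε)) for some ε > 0 — Case 1. Hence T(n) = Θ(n^(log_4 31)).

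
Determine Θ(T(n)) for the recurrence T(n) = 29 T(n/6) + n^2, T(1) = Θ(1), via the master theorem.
T(n) = Θ(n^2)

log_6 29 ≈ 1.879. f(n) = n^2 dominates n^(log_6 29) since 2 > 1.879, and the regularity condition a·f(n/b) = 29·(n/6)^2 = (29/36)·n^2 ≤ c·f(n) holds with c = 29/36 ≈ 0.806 < 1. So this is Case 3: T(n) = Θ(f(n)) = Θ(n^2).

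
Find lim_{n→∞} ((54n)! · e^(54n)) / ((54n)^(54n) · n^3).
lim = 0

Stirling: (54n)! ~ sqrt(2π·54n) · (54n/e)^(54n). Hence
  (54n)! · e^(54n) / (54n)^(54n) ~ sqrt(2π·54n).
Dividing by n^3: sqrt(2π·54n) / n^3 = sqrt(2π·54) · n^((1−6)/2), so the expression behaves like sqrt(2π·54) · n^((1−6)/2) → 0.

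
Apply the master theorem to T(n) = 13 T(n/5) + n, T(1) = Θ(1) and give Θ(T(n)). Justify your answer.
T(n) = Θ(n^(log_5 13))

Master theorem: compare f(n) = n to n^(log_5 13) where log_5 13 ≈ 1.594. Since 1 < log_5 13, we have f(n) = O(n^(log_5 13 − ε)) for some ε > 0 — Case 1. Hence T(n) = Θ(n^(log_5 13)).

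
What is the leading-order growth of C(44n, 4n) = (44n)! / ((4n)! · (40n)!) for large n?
C(44n, 4n) ~ (285311670611/10000000000)^(4n) · sqrt(11/(20π·4n))

Write N = 4n. Apply Stirling to each factorial:
  (11N)! ~ sqrt(2π·11N) · (11N/e)^(11N),
  N! ~ sqrt(2π N) · (N/e)^N,
  (10N)! ~ sqrt(2π·10N) · (10N/e)^(10N).
The exponential factors combine to (11N)^(11N) / (N^N · (10N)^(10N)) = 11^(11N)/10^(10N) = (11^11/10^10)^N = (285311670611/10000000000)^N.
The square-root prefactors combine to sqrt(2π·11N) / (sqrt(2π N)·sqrt(2π·10N)) = sqrt(11 / (2π·10·N)) = sqrt(11/(20π·4n)).
Substituting N = 4n: C(44n, 4n) ~ (285311670611/10000000000)^(4n) · sqrt(11/(20π·4n)).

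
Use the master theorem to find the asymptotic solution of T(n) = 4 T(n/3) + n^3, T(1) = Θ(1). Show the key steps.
T(n) = Θ(n^3)

log_3 4 ≈ 1.262. f(n) = n^3 dominates n^(log_3 4) since 3 > 1.262, and the regularity condition a·f(n/b) = 4·(n/3)^3 = (4/27)·n^3 ≤ c·f(n) holds with c = 4/27 ≈ 0.148 < 1. So this is Case 3: T(n) = Θ(f(n)) = Θ(n^3).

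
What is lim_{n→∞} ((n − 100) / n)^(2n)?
lim = e^(−200)

Rewrite as (1 − 100/n)^(2n). By the standard limit (1 + x/n)^n → e^x, we have (1 − 100/n)^n → e^(−100), and raising to the 2nd power gives e^(−200).
More precisely, ln[(1 − 100/n)^(2n)] = 2n · ln(1 − 100/n) = 2n · (-100/n + O(1/n^2)) = -200 + O(1/n) → -200.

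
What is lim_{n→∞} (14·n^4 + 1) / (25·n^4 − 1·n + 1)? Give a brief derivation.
lim = 14/25

For large n the leading n^4 terms dominate both numerator and denominator. Dividing top and bottom by n^4, every other term tends to 0, leaving 14/25.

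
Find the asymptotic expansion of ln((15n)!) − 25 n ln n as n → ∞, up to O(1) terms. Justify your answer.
ln((15n)!) − 25 n ln n = −10 n ln n + 15(ln 15 − 1) n + (1/2) ln(2π·15n) + O(1/n)

Stirling: ln((15n)!) = 15n ln(15n) − 15n + (1/2) ln(2π·15n) + O(1/n).
Expand 15n ln(15n) = 15n (ln n + ln 15) = 15n ln n + 15n ln 15.
Subtract 25n ln n: leading term is (15 − 25) n ln n = −10 n ln n. The next term is 15n ln 15 − 15n = 15(ln 15 − 1) n. Then the (1/2) ln(2π·15n) correction.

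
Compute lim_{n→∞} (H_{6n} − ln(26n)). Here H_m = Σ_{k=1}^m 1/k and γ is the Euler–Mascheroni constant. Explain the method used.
lim = ln(3/13) + γ

By Euler-Maclaurin, H_m = ln m + γ + O(1/m). So
  H_{6n} − ln(26n) = ln(6n) + γ − ln(26n) + O(1/n)
                       = ln(6/26) + γ + O(1/n).
Hence the limit is ln(6/26) + γ (= ln(3/13)).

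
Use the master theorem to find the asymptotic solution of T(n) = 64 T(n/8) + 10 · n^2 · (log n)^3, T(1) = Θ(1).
T(n) = Θ(n^2 · (log n)^4)

Here log_8 64 = 2 and f(n) = 10 · n^2 · (log n)^3 = Θ(n^(log_8 64) · (log n)^3). This is the extended Case 2 of the master theorem (f matches the critical exponent up to log factors), giving T(n) = Θ(n^(log_8 64) · (log n)^(3+1)) = Θ(n^2 · (log n)^4).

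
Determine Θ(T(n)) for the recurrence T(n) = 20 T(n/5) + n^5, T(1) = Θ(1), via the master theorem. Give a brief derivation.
T(n) = Θ(n^5)

log_5 20 ≈ 1.861. f(n) = n^5 dominates n^(log_5 20) since 5 > 1.861, and the regularity condition a·f(n/b) = 20·(n/5)^5 = (20/3125)·n^5 ≤ c·f(n) holds with c = 20/3125 ≈ 0.0064 < 1. So this is Case 3: T(n) = Θ(f(n)) = Θ(n^5).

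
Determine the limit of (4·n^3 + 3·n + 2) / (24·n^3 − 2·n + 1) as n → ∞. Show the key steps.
lim = 4/24 = 1/6

For large n the leading n^3 terms dominate both numerator and denominator. Dividing top and bottom by n^3, every other term tends to 0, leaving 4/24 = 1/6.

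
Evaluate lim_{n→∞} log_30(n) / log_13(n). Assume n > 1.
lim = ln(13) / ln(30) = log_30(13)

Change of base: log_30(n) = ln n / ln 30 and log_13(n) = ln n / ln 13. The ratio is (ln n / ln 30) · (ln 13 / ln n) = ln 13 / ln 30, a constant independent of n. So the limit is ln 13 / ln 30 = log_30(13).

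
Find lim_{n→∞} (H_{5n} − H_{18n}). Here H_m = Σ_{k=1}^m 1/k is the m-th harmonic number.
lim = ln(5/18)

Euler-Maclaurin gives H_m = ln m + γ + 1/(2m) + O(1/m^2). The γ and O(1/m) terms cancel in the difference:
  H_{5n} − H_{18n} = ln(5n) − ln(18n) + O(1/n) = ln(5/18) + O(1/n).
Hence the limit is ln(5/18).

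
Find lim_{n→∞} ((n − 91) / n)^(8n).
lim = e^(−728)

Rewrite as (1 − 91/n)^(8n). By the standard limit (1 + x/n)^n → e^x, we have (1 − 91/n)^n → e^(−91), and raising to the 8th power gives e^(−728).
More precisely, ln[(1 − 91/n)^(8n)] = 8n · ln(1 − 91/n) = 8n · (-91/n + O(1/n^2)) = -728 + O(1/n) → -728.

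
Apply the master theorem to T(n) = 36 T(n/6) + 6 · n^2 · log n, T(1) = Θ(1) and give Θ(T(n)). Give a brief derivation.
T(n) = Θ(n^2 · (log n)^2)

Here log_6 36 = 2 and f(n) = 6 · n^2 · log n = Θ(n^(log_6 36) · (log n)^1). This is the extended Case 2 of the master theorem (f matches the critical exponent up to log factors), giving T(n) = Θ(n^(log_6 36) · (log n)^(1+1)) = Θ(n^2 · (log n)^2).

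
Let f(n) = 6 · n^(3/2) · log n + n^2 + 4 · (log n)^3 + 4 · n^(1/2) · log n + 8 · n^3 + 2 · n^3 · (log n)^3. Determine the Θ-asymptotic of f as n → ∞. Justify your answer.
f(n) ∈ Θ(n^3 · (log n)^3)

Compare the terms by growth order. For large n, n^a · (log n)^b dominates n^a' · (log n)^b' iff a > a', or (a = a' and b > b'). Ranking the 6 terms shows the dominant one is 2 · n^3 · (log n)^3. Hence f(n) ∈ Θ(n^3 · (log n)^3).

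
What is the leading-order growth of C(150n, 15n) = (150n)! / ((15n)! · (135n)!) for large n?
C(150n, 15n) ~ (10000000000/387420489)^(15n) · sqrt(5/(9π·15n))

Write N = 15n. Apply Stirling to each factorial:
  (10N)! ~ sqrt(2π·10N) · (10N/e)^(10N),
  N! ~ sqrt(2π N) · (N/e)^N,
  (9N)! ~ sqrt(2π·9N) · (9N/e)^(9N).
The exponential factors combine to (10N)^(10N) / (N^N · (9N)^(9N)) = 10^(10N)/9^(9N) = (10^10/9^9)^N = (10000000000/387420489)^N.
The square-root prefactors combine to sqrt(2π·10N) / (sqrt(2π N)·sqrt(2π·9N)) = sqrt(10 / (2π·9·N)) = sqrt(5/(9π·15n)).
Substituting N = 15n: C(150n, 15n) ~ (10000000000/387420489)^(15n) · sqrt(5/(9π·15n)).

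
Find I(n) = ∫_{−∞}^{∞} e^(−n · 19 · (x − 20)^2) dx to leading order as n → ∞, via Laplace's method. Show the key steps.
I(n) = sqrt(π/(19n))

Here φ(x) = 19 · (x − 20)^2 has its unique minimum at x* = 20 with φ(x*) = 0 and φ''(x*) = 38. Laplace's method gives
  I(n) ~ e^(−n φ(x*)) · sqrt(2π / (n · φ''(x*))) = sqrt(2π / (38n)) = sqrt(π/(19n)).
This is exact: substituting u = (x − 20)·sqrt(19n) gives I(n) = (1/sqrt(19n)) ∫_{−∞}^{∞} e^(−u^2) du = sqrt(π/(19n)).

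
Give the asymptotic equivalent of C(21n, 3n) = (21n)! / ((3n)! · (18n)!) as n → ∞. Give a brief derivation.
C(21n, 3n) ~ (823543/46656)^(3n) · sqrt(7/(12π·3n))

Write N = 3n. Apply Stirling to each factorial:
  (7N)! ~ sqrt(2π·7N) · (7N/e)^(7N),
  N! ~ sqrt(2π N) · (N/e)^N,
  (6N)! ~ sqrt(2π·6N) · (6N/e)^(6N).
The exponential factors combine to (7N)^(7N) / (N^N · (6N)^(6N)) = 7^(7N)/6^(6N) = (7^7/6^6)^N = (823543/46656)^N.
The square-root prefactors combine to sqrt(2π·7N) / (sqrt(2π N)·sqrt(2π·6N)) = sqrt(7 / (2π·6·N)) = sqrt(7/(12π·3n)).
Substituting N = 3n: C(21n, 3n) ~ (823543/46656)^(3n) · sqrt(7/(12π·3n)).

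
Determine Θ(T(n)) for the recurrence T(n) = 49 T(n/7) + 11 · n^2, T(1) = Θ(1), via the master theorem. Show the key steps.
T(n) = Θ(n^2 log n)

log_7 49 = 2, and f(n) = 11 · n^2 = Θ(n^(log_7 49)). This is Case 2 of the master theorem: T(n) = Θ(f(n) · log n) = Θ(n^2 log n).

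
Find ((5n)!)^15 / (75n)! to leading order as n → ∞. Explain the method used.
((5n)!)^15/(75n)! ~ ((2π·5n)^(14/2) / sqrt(15)) · 15^(−15·5n)  →  0

Write N = 5n. Stirling: N! ~ sqrt(2π N)(N/e)^N and (15N)! ~ sqrt(2π·15N)·(15N/e)^(15N).
  (N!)^15/(15N)! ~ (2π N)^(15/2) (N/e)^(15N) / [sqrt(2π·15N) (15N/e)^(15N)]
     = (2π N)^(15/2) / sqrt(2π·15N) · (N/(15N))^(15N)
     = (2π N)^((15−1)/2) / sqrt(15) · 15^(−15N).
Since 15^15 > 1, the factor 15^(−15N) decays exponentially, so the ratio → 0. Substituting N = 5n gives the stated form.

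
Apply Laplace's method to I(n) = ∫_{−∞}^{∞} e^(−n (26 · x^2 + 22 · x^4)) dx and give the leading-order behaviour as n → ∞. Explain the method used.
I(n) ~ sqrt(π/(26n))

φ(x) = 26 · x^2 + 22 · x^4 has its unique global minimum at x* = 0 (since φ'(x) = 52x + 88x^3 = 0 only at x = 0 for real x with both coefficients positive, and φ → ∞ as |x| → ∞). At x* = 0, φ(0) = 0 and φ''(0) = 52. Laplace's method then gives
  I(n) ~ sqrt(2π / (n · φ''(0))) · e^(−n φ(0)) = sqrt(2π / (52n)) = sqrt(π/(26n)).
The 22 · x^4 term contributes only at subleading order (an O(1/n) relative correction).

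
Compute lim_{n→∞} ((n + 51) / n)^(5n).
lim = e^255

Rewrite as (1 + 51/n)^(5n). By the standard limit (1 + x/n)^n → e^x, we have (1 + 51/n)^n → e^51, and raising to the 5th power gives e^255.
More precisely, ln[(1 + 51/n)^(5n)] = 5n · ln(1 + 51/n) = 5n · (51/n + O(1/n^2)) = 255 + O(1/n) → 255.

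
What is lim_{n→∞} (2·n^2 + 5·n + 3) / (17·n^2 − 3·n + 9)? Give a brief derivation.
lim = 2/17

For large n the leading n^2 terms dominate both numerator and denominator. Dividing top and bottom by n^2, every other term tends to 0, leaving 2/17.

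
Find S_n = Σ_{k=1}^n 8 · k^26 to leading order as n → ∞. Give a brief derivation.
S_n ~ 8 · n^27 / 27

By integral comparison (Euler-Maclaurin), Σ_{k=1}^n 8 · k^26 = 8 · ∫_0^n x^26 dx + O(n^26) = 8 · n^27/27 + O(n^26). (Equivalently, Faulhaber's formula gives the same leading term.)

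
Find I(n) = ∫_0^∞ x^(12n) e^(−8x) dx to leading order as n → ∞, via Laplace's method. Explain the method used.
I(n) ~ (sqrt(2π·12n) / 8) · (12n/(8e))^(12n)

Write the integrand as exp(12n ln x − 8x) and set f(x) = 12n ln x − 8x. Then f'(x) = 12n/x − 8 = 0 at x* = 12n/8, and f''(x*) = −12n/x*^2 = −8^2/(12n). Laplace's method (interior maximum) gives
  I(n) ~ e^(f(x*)) · sqrt(2π / |f''(x*)|)
        = exp(12n ln(12n/8) − 12n) · sqrt(2π · 12n / 8^2)
        = (12n/8)^(12n) e^(−12n) · sqrt(2π·12n) / 8
        = (sqrt(2π·12n) / 8) · (12n/(8e))^(12n).
This matches Γ(12n+1)/8^(12n+1) with Stirling applied to Γ.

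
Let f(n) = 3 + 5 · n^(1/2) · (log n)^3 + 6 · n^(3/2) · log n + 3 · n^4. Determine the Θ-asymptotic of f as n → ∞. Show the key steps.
f(n) ∈ Θ(n^4)

Compare the terms by growth order. For large n, n^a · (log n)^b dominates n^a' · (log n)^b' iff a > a', or (a = a' and b > b'). Ranking the 4 terms shows the dominant one is 3 · n^4. Hence f(n) ∈ Θ(n^4).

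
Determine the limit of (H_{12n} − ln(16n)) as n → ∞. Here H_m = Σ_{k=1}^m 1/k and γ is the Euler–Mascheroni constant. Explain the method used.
lim = ln(3/4) + γ

By Euler-Maclaurin, H_m = ln m + γ + O(1/m). So
  H_{12n} − ln(16n) = ln(12n) + γ − ln(16n) + O(1/n)
                       = ln(12/16) + γ + O(1/n).
Hence the limit is ln(12/16) + γ (= ln(3/4)).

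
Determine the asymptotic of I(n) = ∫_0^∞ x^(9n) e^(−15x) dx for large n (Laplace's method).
I(n) ~ (sqrt(2π·9n) / 15) · (9n/(15e))^(9n)

Write the integrand as exp(9n ln x − 15x) and set f(x) = 9n ln x − 15x. Then f'(x) = 9n/x − 15 = 0 at x* = 9n/15, and f''(x*) = −9n/x*^2 = −15^2/(9n). Laplace's method (interior maximum) gives
  I(n) ~ e^(f(x*)) · sqrt(2π / |f''(x*)|)
        = exp(9n ln(9n/15) − 9n) · sqrt(2π · 9n / 15^2)
        = (9n/15)^(9n) e^(−9n) · sqrt(2π·9n) / 15
        = (sqrt(2π·9n) / 15) · (9n/(15e))^(9n).
This matches Γ(9n+1)/15^(9n+1) with Stirling applied to Γ.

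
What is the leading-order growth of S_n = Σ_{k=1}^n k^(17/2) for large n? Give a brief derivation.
S_n ~ (2/19) · n^(19/2)

Integral comparison: Σ_{k=1}^n k^(17/2) = ∫_0^n x^(17/2) dx + O(n^(17/2)). The integral is n^(1 + 17/2) / (1 + 17/2) = n^((17+2)/2) / ((17+2)/2) = (2/19) · n^(19/2).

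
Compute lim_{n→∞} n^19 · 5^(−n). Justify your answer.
lim = 0

Exponentials with base > 1 dominate every fixed polynomial: for any fixed c, n^c / 5^n → 0 as n → ∞ (e.g. by the ratio test, or by writing 5^n = e^(n ln 5) and noting e^(n ln 5) / n^c → ∞). Hence n^19 · 5^(−n) = n^19 / 5^n → 0.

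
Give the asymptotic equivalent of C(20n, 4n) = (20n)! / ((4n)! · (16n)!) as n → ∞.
C(20n, 4n) ~ (3125/256)^(4n) · sqrt(5/(8π·4n))

Write N = 4n. Apply Stirling to each factorial:
  (5N)! ~ sqrt(2π·5N) · (5N/e)^(5N),
  N! ~ sqrt(2π N) · (N/e)^N,
  (4N)! ~ sqrt(2π·4N) · (4N/e)^(4N).
The exponential factors combine to (5N)^(5N) / (N^N · (4N)^(4N)) = 5^(5N)/4^(4N) = (5^5/4^4)^N = (3125/256)^N.
The square-root prefactors combine to sqrt(2π·5N) / (sqrt(2π N)·sqrt(2π·4N)) = sqrt(5 / (2π·4·N)) = sqrt(5/(8π·4n)).
Substituting N = 4n: C(20n, 4n) ~ (3125/256)^(4n) · sqrt(5/(8π·4n)).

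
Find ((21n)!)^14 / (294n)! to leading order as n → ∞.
((21n)!)^14/(294n)! ~ ((2π·21n)^(13/2) / sqrt(14)) · 14^(−14·21n)  →  0

Write N = 21n. Stirling: N! ~ sqrt(2π N)(N/e)^N and (14N)! ~ sqrt(2π·14N)·(14N/e)^(14N).
  (N!)^14/(14N)! ~ (2π N)^(14/2) (N/e)^(14N) / [sqrt(2π·14N) (14N/e)^(14N)]
     = (2π N)^(14/2) / sqrt(2π·14N) · (N/(14N))^(14N)
     = (2π N)^((14−1)/2) / sqrt(14) · 14^(−14N).
Since 14^14 > 1, the factor 14^(−14N) decays exponentially, so the ratio → 0. Substituting N = 21n gives the stated form.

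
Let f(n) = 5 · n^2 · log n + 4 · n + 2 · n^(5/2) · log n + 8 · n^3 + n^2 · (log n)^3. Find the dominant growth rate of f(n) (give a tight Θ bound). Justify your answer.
f(n) ∈ Θ(n^3)

Compare the terms by growth order. For large n, n^a · (log n)^b dominates n^a' · (log n)^b' iff a > a', or (a = a' and b > b'). Ranking the 5 terms shows the dominant one is 8 · n^3. Hence f(n) ∈ Θ(n^3).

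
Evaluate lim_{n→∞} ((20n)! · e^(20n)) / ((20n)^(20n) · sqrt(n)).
lim = sqrt(2π·20)

Stirling: (20n)! ~ sqrt(2π·20n) · (20n/e)^(20n). Hence
  (20n)! · e^(20n) / (20n)^(20n) ~ sqrt(2π·20n).
Dividing by sqrt(n): sqrt(2π·20n) / sqrt(n) = sqrt(2π·20) · n^((1−1)/2), so the limit is sqrt(2π·20).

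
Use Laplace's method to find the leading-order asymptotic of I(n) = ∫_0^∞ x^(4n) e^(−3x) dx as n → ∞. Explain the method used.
I(n) ~ (sqrt(2π·4n) / 3) · (4n/(3e))^(4n)

Write the integrand as exp(4n ln x − 3x) and set f(x) = 4n ln x − 3x. Then f'(x) = 4n/x − 3 = 0 at x* = 4n/3, and f''(x*) = −4n/x*^2 = −3^2/(4n). Laplace's method (interior maximum) gives
  I(n) ~ e^(f(x*)) · sqrt(2π / |f''(x*)|)
        = exp(4n ln(4n/3) − 4n) · sqrt(2π · 4n / 3^2)
        = (4n/3)^(4n) e^(−4n) · sqrt(2π·4n) / 3
        = (sqrt(2π·4n) / 3) · (4n/(3e))^(4n).
This matches Γ(4n+1)/3^(4n+1) with Stirling applied to Γ.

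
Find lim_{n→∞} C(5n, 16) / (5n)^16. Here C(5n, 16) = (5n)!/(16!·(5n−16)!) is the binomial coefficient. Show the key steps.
lim = 1/16! = 1/20922789888000

With N = 5n → ∞: C(N, 16) / N^16 = [N(N−1)…(N−15)] / (16! · N^16) = (1/16!) · 1 · (1 − 1/(5n)) · … · (1 − 15/(5n)). Each factor → 1 as N → ∞, so the limit is 1/16! = 1/20922789888000.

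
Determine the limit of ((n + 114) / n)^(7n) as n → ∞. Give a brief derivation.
lim = e^798

Rewrite as (1 + 114/n)^(7n). By the standard limit (1 + x/n)^n → e^x, we have (1 + 114/n)^n → e^114, and raising to the 7th power gives e^798.
More precisely, ln[(1 + 114/n)^(7n)] = 7n · ln(1 + 114/n) = 7n · (114/n + O(1/n^2)) = 798 + O(1/n) → 798.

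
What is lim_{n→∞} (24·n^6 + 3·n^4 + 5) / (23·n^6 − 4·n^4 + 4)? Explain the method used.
lim = 24/23

For large n the leading n^6 terms dominate both numerator and denominator. Dividing top and bottom by n^6, every other term tends to 0, leaving 24/23.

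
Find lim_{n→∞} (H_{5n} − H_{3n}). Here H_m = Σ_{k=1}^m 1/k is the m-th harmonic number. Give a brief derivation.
lim = ln(5/3)

Euler-Maclaurin gives H_m = ln m + γ + 1/(2m) + O(1/m^2). The γ and O(1/m) terms cancel in the difference:
  H_{5n} − H_{3n} = ln(5n) − ln(3n) + O(1/n) = ln(5/3) + O(1/n).
Hence the limit is ln(5/3).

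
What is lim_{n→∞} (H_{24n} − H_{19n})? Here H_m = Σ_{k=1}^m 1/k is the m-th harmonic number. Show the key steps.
lim = ln(24/19)

Euler-Maclaurin gives H_m = ln m + γ + 1/(2m) + O(1/m^2). The γ and O(1/m) terms cancel in the difference:
  H_{24n} − H_{19n} = ln(24n) − ln(19n) + O(1/n) = ln(24/19) + O(1/n).
Hence the limit is ln(24/19).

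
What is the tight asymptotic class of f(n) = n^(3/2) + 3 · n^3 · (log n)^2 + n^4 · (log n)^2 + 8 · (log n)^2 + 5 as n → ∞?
f(n) ∈ Θ(n^4 · (log n)^2)

Compare the terms by growth order. For large n, n^a · (log n)^b dominates n^a' · (log n)^b' iff a > a', or (a = a' and b > b'). Ranking the 5 terms shows the dominant one is n^4 · (log n)^2. Hence f(n) ∈ Θ(n^4 · (log n)^2).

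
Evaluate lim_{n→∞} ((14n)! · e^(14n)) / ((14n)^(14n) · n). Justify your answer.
lim = 0

Stirling: (14n)! ~ sqrt(2π·14n) · (14n/e)^(14n). Hence
  (14n)! · e^(14n) / (14n)^(14n) ~ sqrt(2π·14n).
Dividing by n: sqrt(2π·14n) / n = sqrt(2π·14) · n^((1−2)/2), so the expression behaves like sqrt(2π·14) · n^((1−2)/2) → 0.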